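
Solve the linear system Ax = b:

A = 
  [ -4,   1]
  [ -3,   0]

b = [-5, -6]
x = [2, 3]

Row reduce the augmented matrix [A|b]:
R2 → R2 - (3/4)·R1
REF = 
  [  -4,    1,   -5]
  [   0, -3/4, -9/4]

Back-substitution:
x₂ = (-9/4) / (-3/4) = 3
x₁ = (-5 - (1)(3)) / (-4) = 2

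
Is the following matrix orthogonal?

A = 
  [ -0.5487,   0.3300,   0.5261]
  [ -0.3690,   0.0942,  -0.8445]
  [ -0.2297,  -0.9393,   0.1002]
No

AᵀA = 
  [  0.4900,  -0.0001,  -0.0001]
  [ -0.0001,   1.0001,  -0.0001]
  [ -0.0001,  -0.0001,   1]
≠ I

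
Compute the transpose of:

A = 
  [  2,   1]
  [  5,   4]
Aᵀ = 
  [  2,   5]
  [  1,   4]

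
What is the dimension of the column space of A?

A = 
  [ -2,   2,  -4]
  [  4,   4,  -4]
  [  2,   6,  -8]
Row reduce:
R2 → R2 + (2)·R1
R3 → R3 + (1)·R1
R3 → R3 - (1)·R2
REF = 
  [ -2,   2,  -4]
  [  0,   8, -12]
  [  0,   0,   0]
Pivot columns: 1, 2 → 2 pivots.
dim(Col(A)) = number of pivot columns = 2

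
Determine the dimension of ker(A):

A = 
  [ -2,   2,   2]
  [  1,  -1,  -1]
nullity(A) = 2

Row reduce:
R2 → R2 + (1/2)·R1
REF = 
  [ -2,   2,   2]
  [  0,   0,   0]
Pivot columns: 1 → 1 pivot.
rank(A) = 1, so nullity(A) = 3 - 1 = 2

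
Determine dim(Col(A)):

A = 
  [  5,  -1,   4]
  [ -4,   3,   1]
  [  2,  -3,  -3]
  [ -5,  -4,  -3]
Row reduce:
R2 → R2 + (4/5)·R1
R3 → R3 - (2/5)·R1
R4 → R4 + (1)·R1
R3 → R3 + (13/11)·R2
R4 → R4 + (25/11)·R2
R4 → R4 - (29)·R3
REF = 
  [   5,   -1,    4]
  [   0, 11/5, 21/5]
  [   0,    0, 4/11]
  [   0,    0,    0]
Pivot columns: 1, 2, 3 → 3 pivots.
dim(Col(A)) = number of pivot columns = 3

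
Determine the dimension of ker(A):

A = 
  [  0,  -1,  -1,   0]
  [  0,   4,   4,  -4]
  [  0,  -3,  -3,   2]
nullity(A) = 2

Row reduce:
R2 → R2 + (4)·R1
R3 → R3 - (3)·R1
R3 → R3 + (1/2)·R2
REF = 
  [  0,  -1,  -1,   0]
  [  0,   0,   0,  -4]
  [  0,   0,   0,   0]
Pivot columns: 2, 4 → 2 pivots.
rank(A) = 2, so nullity(A) = 4 - 2 = 2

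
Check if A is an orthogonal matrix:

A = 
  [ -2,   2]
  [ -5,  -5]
No

AᵀA = 
  [ 29,  21]
  [ 21,  29]
≠ I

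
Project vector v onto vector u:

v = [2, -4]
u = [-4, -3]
v·u = (2)(-4) + (-4)(-3) = 4
u·u = (-4)² + (-3)² = 25
proj_u(v) = (v·u / u·u) × u = (4/25) × u

proj_u(v) = [-16/25, -12/25]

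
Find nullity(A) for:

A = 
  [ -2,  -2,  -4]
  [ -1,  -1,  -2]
nullity(A) = 2

Row reduce:
R2 → R2 - (1/2)·R1
REF = 
  [ -2,  -2,  -4]
  [  0,   0,   0]
Pivot columns: 1 → 1 pivot.
rank(A) = 1, so nullity(A) = 3 - 1 = 2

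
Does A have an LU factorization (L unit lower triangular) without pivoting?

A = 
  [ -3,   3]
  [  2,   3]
Yes.
A[1,1] = -3 ≠ 0, so Gaussian elimination proceeds without a row swap: multiplier ℓ₂₁ = (2)/(-3) = -2/3, and U[2,2] = 3 - (-2/3)(3) = 5.
L = 
  [   1,    0]
  [-2/3,    1]
U = 
  [ -3,   3]
  [  0,   5]
Check row 2 of LU: [(-2/3)(-3), (-2/3)(3) + 5] = [2, 3] = row 2 of A ✓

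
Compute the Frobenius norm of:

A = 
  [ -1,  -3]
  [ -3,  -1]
||A||_F = 4.472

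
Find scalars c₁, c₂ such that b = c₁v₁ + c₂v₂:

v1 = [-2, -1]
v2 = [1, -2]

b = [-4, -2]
c1 = 2, c2 = 0

b = 2·v1 + 0·v2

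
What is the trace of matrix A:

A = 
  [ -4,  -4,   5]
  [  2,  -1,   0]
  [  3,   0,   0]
-5

tr(A) = -4 + -1 + 0 = -5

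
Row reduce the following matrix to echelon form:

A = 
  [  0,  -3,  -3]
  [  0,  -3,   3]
Row operations:
R2 → R2 - (1)·R1

Resulting echelon form:
REF = 
  [  0,  -3,  -3]
  [  0,   0,   6]

Rank = 2 (number of non-zero pivot rows).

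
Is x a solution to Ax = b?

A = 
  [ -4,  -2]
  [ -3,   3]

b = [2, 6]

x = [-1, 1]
Yes

Ax = [2, 6] = b ✓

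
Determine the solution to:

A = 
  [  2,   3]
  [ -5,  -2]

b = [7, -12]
Row reduce the augmented matrix [A|b]:
R2 → R2 + (5/2)·R1
REF = 
  [   2,    3,    7]
  [   0, 11/2, 11/2]

Back-substitution:
x₂ = (11/2) / (11/2) = 1
x₁ = (7 - (3)(1)) / 2 = 2

x = [2, 1]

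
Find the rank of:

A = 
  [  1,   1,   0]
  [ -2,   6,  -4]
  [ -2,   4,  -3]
Row reduce:
R2 → R2 + (2)·R1
R3 → R3 + (2)·R1
R3 → R3 - (3/4)·R2
REF = 
  [  1,   1,   0]
  [  0,   8,  -4]
  [  0,   0,   0]
Pivot columns: 1, 2 → 2 pivots.

rank(A) = 2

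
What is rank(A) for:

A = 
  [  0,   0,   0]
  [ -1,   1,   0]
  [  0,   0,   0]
rank(A) = 1

Row reduce:
Swap R1 ↔ R2
REF = 
  [ -1,   1,   0]
  [  0,   0,   0]
  [  0,   0,   0]
Pivot columns: 1 → 1 pivot.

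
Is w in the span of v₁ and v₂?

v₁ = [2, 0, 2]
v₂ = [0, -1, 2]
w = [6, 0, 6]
Yes

Form the augmented matrix and row-reduce:
[v₁|v₂|w] = 
  [  2,   0,   6]
  [  0,  -1,   0]
  [  2,   2,   6]
R3 → R3 - (1)·R1
R3 → R3 + (2)·R2
REF = 
  [  2,   0,   6]
  [  0,  -1,   0]
  [  0,   0,   0]

No row of the form [0 0 | nonzero], so the system is consistent. Back-substitution gives c₁ = 3, c₂ = 0: w = (3)·v₁ + (0)·v₂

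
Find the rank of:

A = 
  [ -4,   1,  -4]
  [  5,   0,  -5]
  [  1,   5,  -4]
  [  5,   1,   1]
rank(A) = 3

Row reduce:
R2 → R2 + (5/4)·R1
R3 → R3 + (1/4)·R1
R4 → R4 + (5/4)·R1
R3 → R3 - (21/5)·R2
R4 → R4 - (9/5)·R2
R4 → R4 - (14/37)·R3
REF = 
  [ -4,   1,  -4]
  [  0, 5/4, -10]
  [  0,   0,  37]
  [  0,   0,   0]
Pivot columns: 1, 2, 3 → 3 pivots.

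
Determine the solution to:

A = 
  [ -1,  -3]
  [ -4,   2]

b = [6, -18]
x = [3, -3]

Row reduce the augmented matrix [A|b]:
R2 → R2 - (4)·R1
REF = 
  [ -1,  -3,   6]
  [  0,  14, -42]

Back-substitution:
x₂ = (-42) / 14 = -3
x₁ = (6 - (-3)(-3)) / (-1) = 3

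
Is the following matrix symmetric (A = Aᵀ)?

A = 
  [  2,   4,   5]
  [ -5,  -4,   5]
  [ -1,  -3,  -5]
No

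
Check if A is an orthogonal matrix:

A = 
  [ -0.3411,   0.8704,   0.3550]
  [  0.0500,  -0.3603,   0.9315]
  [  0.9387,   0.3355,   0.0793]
Yes

AᵀA = 
  [  1,   0,  -0.0001]
  [  0,   1,   0]
  [ -0.0001,   0,   1]
≈ I (equal to I up to the 4-dp rounding of the entries)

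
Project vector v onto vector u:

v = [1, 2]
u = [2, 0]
v·u = (1)(2) + (2)(0) = 2
u·u = (2)² + (0)² = 4
proj_u(v) = (v·u / u·u) × u = (2/4) × u = (1/2) × u

proj_u(v) = [1, 0]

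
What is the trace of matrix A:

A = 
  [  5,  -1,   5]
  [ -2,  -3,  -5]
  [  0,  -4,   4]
6

tr(A) = 5 + -3 + 4 = 6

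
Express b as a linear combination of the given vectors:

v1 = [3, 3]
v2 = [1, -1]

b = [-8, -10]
c1 = -3, c2 = 1

b = -3·v1 + 1·v2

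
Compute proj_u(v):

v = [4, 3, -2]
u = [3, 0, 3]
v·u = (4)(3) + (3)(0) + (-2)(3) = 6
u·u = (3)² + (0)² + (3)² = 18
proj_u(v) = (v·u / u·u) × u = (6/18) × u = (1/3) × u

proj_u(v) = [1, 0, 1]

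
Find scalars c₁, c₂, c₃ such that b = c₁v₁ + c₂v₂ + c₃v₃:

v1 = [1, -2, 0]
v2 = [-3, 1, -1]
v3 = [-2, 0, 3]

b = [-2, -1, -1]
c1 = 1, c2 = 1, c3 = 0

b = 1·v1 + 1·v2 + 0·v3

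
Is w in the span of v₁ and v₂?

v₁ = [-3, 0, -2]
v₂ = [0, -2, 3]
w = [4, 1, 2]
No

Form the augmented matrix and row-reduce:
[v₁|v₂|w] = 
  [ -3,   0,   4]
  [  0,  -2,   1]
  [ -2,   3,   2]
R3 → R3 - (2/3)·R1
R3 → R3 + (3/2)·R2
REF = 
  [ -3,   0,   4]
  [  0,  -2,   1]
  [  0,   0, 5/6]

Row 3 reads [0 0 | 5/6], i.e. 0 = 5/6, so the system is inconsistent and w ∉ span{v₁, v₂}.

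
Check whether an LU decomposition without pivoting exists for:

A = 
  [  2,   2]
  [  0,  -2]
Yes.
A[1,1] = 2 ≠ 0, so Gaussian elimination proceeds without a row swap: multiplier ℓ₂₁ = (0)/(2) = 0, and U[2,2] = -2 - (0)(2) = -2.
L = 
  [  1,   0]
  [  0,   1]
U = 
  [  2,   2]
  [  0,  -2]
Check row 2 of LU: [(0)(2), (0)(2) + (-2)] = [0, -2] = row 2 of A ✓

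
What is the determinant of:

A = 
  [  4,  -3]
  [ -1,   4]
13

For a 2×2 matrix, det = ad - bc = (4)(4) - (-3)(-1) = 13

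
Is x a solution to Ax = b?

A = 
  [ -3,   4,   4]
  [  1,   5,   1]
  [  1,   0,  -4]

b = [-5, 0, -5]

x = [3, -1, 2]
Yes

Ax = [-5, 0, -5] = b ✓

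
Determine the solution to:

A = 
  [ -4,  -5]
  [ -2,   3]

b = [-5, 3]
Row reduce the augmented matrix [A|b]:
R2 → R2 - (1/2)·R1
REF = 
  [  -4,   -5,   -5]
  [   0, 11/2, 11/2]

Back-substitution:
x₂ = (11/2) / (11/2) = 1
x₁ = (-5 - (-5)(1)) / (-4) = 0

x = [0, 1]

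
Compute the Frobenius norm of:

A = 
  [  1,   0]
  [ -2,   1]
||A||_F = 2.449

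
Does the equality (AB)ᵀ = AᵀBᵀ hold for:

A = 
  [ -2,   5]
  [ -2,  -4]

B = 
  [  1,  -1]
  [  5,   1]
No

(AB)ᵀ = 
  [ 23, -22]
  [  7,  -2]

AᵀBᵀ = 
  [  0, -12]
  [  9,  21]

The two matrices differ, so (AB)ᵀ ≠ AᵀBᵀ in general. The correct identity is (AB)ᵀ = BᵀAᵀ.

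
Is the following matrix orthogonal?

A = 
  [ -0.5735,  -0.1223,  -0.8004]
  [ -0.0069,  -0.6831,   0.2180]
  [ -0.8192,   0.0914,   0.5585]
No

AᵀA = 
  [  1,   0,   0]
  [  0,   0.4899,   0]
  [  0,   0,   1.0001]
≠ I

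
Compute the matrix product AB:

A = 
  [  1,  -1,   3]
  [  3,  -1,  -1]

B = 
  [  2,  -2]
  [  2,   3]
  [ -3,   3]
AB = 
  [ -9,   4]
  [  7, -12]

A is 2×3 and B is 3×2, so AB is 2×2. Each entry is (row of A)·(column of B):
AB[1,1] = (1)(2) + (-1)(2) + (3)(-3) = -9
AB[1,2] = (1)(-2) + (-1)(3) + (3)(3) = 4
AB[2,1] = (3)(2) + (-1)(2) + (-1)(-3) = 7
AB[2,2] = (3)(-2) + (-1)(3) + (-1)(3) = -12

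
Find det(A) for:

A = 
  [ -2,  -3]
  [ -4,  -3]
For a 2×2 matrix, det = ad - bc = (-2)(-3) - (-3)(-4) = -6

det(A) = -6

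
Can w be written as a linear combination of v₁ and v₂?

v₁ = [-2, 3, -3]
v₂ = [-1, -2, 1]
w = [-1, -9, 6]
Yes

Form the augmented matrix and row-reduce:
[v₁|v₂|w] = 
  [ -2,  -1,  -1]
  [  3,  -2,  -9]
  [ -3,   1,   6]
R2 → R2 + (3/2)·R1
R3 → R3 - (3/2)·R1
R3 → R3 + (5/7)·R2
REF = 
  [   -2,    -1,    -1]
  [    0,  -7/2, -21/2]
  [    0,     0,     0]

No row of the form [0 0 | nonzero], so the system is consistent. Back-substitution gives c₁ = -1, c₂ = 3: w = (-1)·v₁ + (3)·v₂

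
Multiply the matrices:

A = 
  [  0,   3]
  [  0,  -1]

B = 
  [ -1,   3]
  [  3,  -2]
A is 2×2 and B is 2×2, so AB is 2×2. Each entry is (row of A)·(column of B):
AB[1,1] = (0)(-1) + (3)(3) = 9
AB[1,2] = (0)(3) + (3)(-2) = -6
AB[2,1] = (0)(-1) + (-1)(3) = -3
AB[2,2] = (0)(3) + (-1)(-2) = 2

AB = 
  [  9,  -6]
  [ -3,   2]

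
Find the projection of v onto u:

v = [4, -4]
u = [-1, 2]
v·u = (4)(-1) + (-4)(2) = -12
u·u = (-1)² + (2)² = 5
proj_u(v) = (v·u / u·u) × u = (-12/5) × u

proj_u(v) = [12/5, -24/5]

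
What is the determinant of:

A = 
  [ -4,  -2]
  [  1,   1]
For a 2×2 matrix, det = ad - bc = (-4)(1) - (-2)(1) = -2

det(A) = -2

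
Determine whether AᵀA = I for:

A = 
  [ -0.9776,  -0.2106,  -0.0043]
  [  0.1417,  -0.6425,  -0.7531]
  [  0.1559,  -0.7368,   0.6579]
Yes

AᵀA = 
  [  1.0001,   0,   0.0001]
  [  0,   1,   0]
  [  0.0001,   0,   1]
≈ I (equal to I up to the 4-dp rounding of the entries)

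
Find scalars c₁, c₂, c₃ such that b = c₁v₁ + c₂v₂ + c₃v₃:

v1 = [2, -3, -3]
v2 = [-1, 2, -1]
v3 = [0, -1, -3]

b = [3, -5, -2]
c1 = 1, c2 = -1, c3 = 0

b = 1·v1 + -1·v2 + 0·v3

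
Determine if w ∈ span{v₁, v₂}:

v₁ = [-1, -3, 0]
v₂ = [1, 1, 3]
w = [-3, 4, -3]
No

Form the augmented matrix and row-reduce:
[v₁|v₂|w] = 
  [ -1,   1,  -3]
  [ -3,   1,   4]
  [  0,   3,  -3]
R2 → R2 - (3)·R1
R3 → R3 + (3/2)·R2
REF = 
  [  -1,    1,   -3]
  [   0,   -2,   13]
  [   0,    0, 33/2]

Row 3 reads [0 0 | 33/2], i.e. 0 = 33/2, so the system is inconsistent and w ∉ span{v₁, v₂}.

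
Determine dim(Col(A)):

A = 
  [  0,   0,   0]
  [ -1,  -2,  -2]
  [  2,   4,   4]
dim(Col(A)) = 1

Row reduce:
Swap R1 ↔ R2
R3 → R3 + (2)·R1
REF = 
  [ -1,  -2,  -2]
  [  0,   0,   0]
  [  0,   0,   0]
Pivot columns: 1 → 1 pivot.
dim(Col(A)) = number of pivot columns = 1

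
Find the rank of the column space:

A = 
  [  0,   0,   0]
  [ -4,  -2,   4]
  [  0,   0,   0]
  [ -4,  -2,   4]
dim(Col(A)) = 1

Row reduce:
Swap R1 ↔ R2
R4 → R4 - (1)·R1
REF = 
  [ -4,  -2,   4]
  [  0,   0,   0]
  [  0,   0,   0]
  [  0,   0,   0]
Pivot columns: 1 → 1 pivot.
dim(Col(A)) = number of pivot columns = 1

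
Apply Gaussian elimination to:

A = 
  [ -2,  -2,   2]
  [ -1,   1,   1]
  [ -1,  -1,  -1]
Row operations:
R2 → R2 - (1/2)·R1
R3 → R3 - (1/2)·R1

Resulting echelon form:
REF = 
  [ -2,  -2,   2]
  [  0,   2,   0]
  [  0,   0,  -2]

Rank = 3 (number of non-zero pivot rows).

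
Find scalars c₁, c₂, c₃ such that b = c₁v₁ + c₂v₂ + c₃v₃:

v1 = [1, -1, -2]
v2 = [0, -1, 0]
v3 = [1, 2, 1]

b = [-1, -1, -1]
c1 = 0, c2 = -1, c3 = -1

b = 0·v1 + -1·v2 + -1·v3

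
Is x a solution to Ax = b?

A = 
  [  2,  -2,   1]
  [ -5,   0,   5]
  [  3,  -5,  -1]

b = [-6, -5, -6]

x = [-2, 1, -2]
No

Ax = [-8, 0, -9] ≠ b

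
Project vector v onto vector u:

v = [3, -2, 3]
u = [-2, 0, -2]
proj_u(v) = [3, 0, 3]

v·u = (3)(-2) + (-2)(0) + (3)(-2) = -12
u·u = (-2)² + (0)² + (-2)² = 8
proj_u(v) = (v·u / u·u) × u = (-12/8) × u = (-3/2) × u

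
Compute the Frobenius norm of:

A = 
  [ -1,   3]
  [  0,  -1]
||A||_F = 3.317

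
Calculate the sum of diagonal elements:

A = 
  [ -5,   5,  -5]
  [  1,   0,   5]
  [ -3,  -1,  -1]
-6

tr(A) = -5 + 0 + -1 = -6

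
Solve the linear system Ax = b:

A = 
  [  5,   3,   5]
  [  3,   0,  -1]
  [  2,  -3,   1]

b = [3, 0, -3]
Row reduce the augmented matrix [A|b]:
R2 → R2 - (3/5)·R1
R3 → R3 - (2/5)·R1
R3 → R3 - (7/3)·R2
REF = 
  [   5,    3,    5,    3]
  [   0, -9/5,   -4, -9/5]
  [   0,    0, 25/3,    0]

Back-substitution:
x₃ = 0 / (25/3) = 0
x₂ = (-9/5 - (-4)(0)) / (-9/5) = 1
x₁ = (3 - (3)(1) - (5)(0)) / 5 = 0

x = [0, 1, 0]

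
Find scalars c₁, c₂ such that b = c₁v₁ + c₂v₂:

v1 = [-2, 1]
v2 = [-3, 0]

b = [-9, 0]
c1 = 0, c2 = 3

b = 0·v1 + 3·v2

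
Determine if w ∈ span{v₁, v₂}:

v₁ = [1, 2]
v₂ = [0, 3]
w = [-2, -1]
Yes

Form the augmented matrix and row-reduce:
[v₁|v₂|w] = 
  [  1,   0,  -2]
  [  2,   3,  -1]
R2 → R2 - (2)·R1
REF = 
  [  1,   0,  -2]
  [  0,   3,   3]

No row of the form [0 0 | nonzero], so the system is consistent. Back-substitution gives c₁ = -2, c₂ = 1: w = (-2)·v₁ + (1)·v₂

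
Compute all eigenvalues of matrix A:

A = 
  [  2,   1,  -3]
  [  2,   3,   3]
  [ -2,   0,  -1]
Characteristic polynomial: det(λI - A) = λ³ - 4λ² - 7λ + 28
Testing integer divisors of the constant term: p(4) = 0, so (λ - 4) is a factor:
p(λ) = (λ - 4)(λ² - 7)
λ² - 7 = 0  ⇒  λ = (0 ± √((0)² - 4·(-7)))/2 = (0 ± √(28))/2
  = √7,  -√7

λ = 4, √7, -√7  (≈ 4, 2.646, -2.646)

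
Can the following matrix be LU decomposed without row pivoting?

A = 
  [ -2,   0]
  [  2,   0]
Yes.
A[1,1] = -2 ≠ 0, so Gaussian elimination proceeds without a row swap: multiplier ℓ₂₁ = (2)/(-2) = -1, and U[2,2] = 0 - (-1)(0) = 0.
L = 
  [  1,   0]
  [ -1,   1]
U = 
  [ -2,   0]
  [  0,   0]
Check row 2 of LU: [(-1)(-2), (-1)(0) + 0] = [2, 0] = row 2 of A ✓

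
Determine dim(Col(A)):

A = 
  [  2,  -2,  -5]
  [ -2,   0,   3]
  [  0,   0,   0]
Row reduce:
R2 → R2 + (1)·R1
REF = 
  [  2,  -2,  -5]
  [  0,  -2,  -2]
  [  0,   0,   0]
Pivot columns: 1, 2 → 2 pivots.
dim(Col(A)) = number of pivot columns = 2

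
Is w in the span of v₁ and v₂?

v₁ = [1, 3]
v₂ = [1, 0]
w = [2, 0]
Yes

Form the augmented matrix and row-reduce:
[v₁|v₂|w] = 
  [  1,   1,   2]
  [  3,   0,   0]
R2 → R2 - (3)·R1
REF = 
  [  1,   1,   2]
  [  0,  -3,  -6]

No row of the form [0 0 | nonzero], so the system is consistent. Back-substitution gives c₁ = 0, c₂ = 2: w = (0)·v₁ + (2)·v₂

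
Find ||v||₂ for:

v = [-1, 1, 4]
4.243

||v||₂ = √((-1)² + (1)² + (4)²) = √18 = 4.243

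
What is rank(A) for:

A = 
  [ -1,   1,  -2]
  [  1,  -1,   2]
Row reduce:
R2 → R2 + (1)·R1
REF = 
  [ -1,   1,  -2]
  [  0,   0,   0]
Pivot columns: 1 → 1 pivot.

rank(A) = 1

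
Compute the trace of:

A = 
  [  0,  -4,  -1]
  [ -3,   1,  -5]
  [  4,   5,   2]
3

tr(A) = 0 + 1 + 2 = 3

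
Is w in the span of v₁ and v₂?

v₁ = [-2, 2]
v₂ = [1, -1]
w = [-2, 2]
Yes

Form the augmented matrix and row-reduce:
[v₁|v₂|w] = 
  [ -2,   1,  -2]
  [  2,  -1,   2]
R2 → R2 + (1)·R1
REF = 
  [ -2,   1,  -2]
  [  0,   0,   0]

No row of the form [0 0 | nonzero], so the system is consistent. Back-substitution gives c₁ = 1, c₂ = 0: w = (1)·v₁ + (0)·v₂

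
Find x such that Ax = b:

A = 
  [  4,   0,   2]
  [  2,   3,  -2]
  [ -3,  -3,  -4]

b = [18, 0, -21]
x = [3, 0, 3]

Row reduce the augmented matrix [A|b]:
R2 → R2 - (1/2)·R1
R3 → R3 + (3/4)·R1
R3 → R3 + (1)·R2
REF = 
  [    4,     0,     2,    18]
  [    0,     3,    -3,    -9]
  [    0,     0, -11/2, -33/2]

Back-substitution:
x₃ = (-33/2) / (-11/2) = 3
x₂ = (-9 - (-3)(3)) / 3 = 0
x₁ = (18 - (0)(0) - (2)(3)) / 4 = 3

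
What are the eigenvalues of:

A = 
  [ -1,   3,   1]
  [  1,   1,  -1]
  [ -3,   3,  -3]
λ = 2, (-5 + i√23)/2, (-5 - i√23)/2  (≈ 2, -2.5 + 2.398i, -2.5 - 2.398i)

Characteristic polynomial: det(λI - A) = λ³ + 3λ² + 2λ - 24
Testing integer divisors of the constant term: p(2) = 0, so (λ - 2) is a factor:
p(λ) = (λ - 2)(λ² + 5λ + 12)
λ² + 5λ + 12 = 0  ⇒  λ = (-5 ± √((5)² - 4·(12)))/2 = (-5 ± √(-23))/2
  = (-5 + i√23)/2,  (-5 - i√23)/2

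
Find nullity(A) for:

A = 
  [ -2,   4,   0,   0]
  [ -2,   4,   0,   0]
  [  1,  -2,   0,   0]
nullity(A) = 3

Row reduce:
R2 → R2 - (1)·R1
R3 → R3 + (1/2)·R1
REF = 
  [ -2,   4,   0,   0]
  [  0,   0,   0,   0]
  [  0,   0,   0,   0]
Pivot columns: 1 → 1 pivot.
rank(A) = 1, so nullity(A) = 4 - 1 = 3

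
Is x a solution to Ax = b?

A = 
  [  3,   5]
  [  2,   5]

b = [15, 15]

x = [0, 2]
No

Ax = [10, 10] ≠ b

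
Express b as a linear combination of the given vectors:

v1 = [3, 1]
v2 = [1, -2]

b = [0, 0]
c1 = 0, c2 = 0

b = 0·v1 + 0·v2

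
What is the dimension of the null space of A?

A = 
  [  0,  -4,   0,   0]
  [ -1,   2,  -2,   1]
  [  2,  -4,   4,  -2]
nullity(A) = 2

Row reduce:
Swap R1 ↔ R2
R3 → R3 + (2)·R1
REF = 
  [ -1,   2,  -2,   1]
  [  0,  -4,   0,   0]
  [  0,   0,   0,   0]
Pivot columns: 1, 2 → 2 pivots.
rank(A) = 2, so nullity(A) = 4 - 2 = 2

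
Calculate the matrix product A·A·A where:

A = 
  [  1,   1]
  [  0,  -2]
A^3 = 
  [  1,   3]
  [  0,  -8]

A² = A·A:
A²[1,1] = (1)(1) + (1)(0) = 1
A²[1,2] = (1)(1) + (1)(-2) = -1
A²[2,1] = (0)(1) + (-2)(0) = 0
A²[2,2] = (0)(1) + (-2)(-2) = 4
A² = 
  [  1,  -1]
  [  0,   4]

A^3 = A^2·A:
A^3[1,1] = (1)(1) + (-1)(0) = 1
A^3[1,2] = (1)(1) + (-1)(-2) = 3
A^3[2,1] = (0)(1) + (4)(0) = 0
A^3[2,2] = (0)(1) + (4)(-2) = -8
A^3 = 
  [  1,   3]
  [  0,  -8]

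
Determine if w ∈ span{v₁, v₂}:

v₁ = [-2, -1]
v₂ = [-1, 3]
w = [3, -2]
Yes

Form the augmented matrix and row-reduce:
[v₁|v₂|w] = 
  [ -2,  -1,   3]
  [ -1,   3,  -2]
R2 → R2 - (1/2)·R1
REF = 
  [  -2,   -1,    3]
  [   0,  7/2, -7/2]

No row of the form [0 0 | nonzero], so the system is consistent. Back-substitution gives c₁ = -1, c₂ = -1: w = (-1)·v₁ + (-1)·v₂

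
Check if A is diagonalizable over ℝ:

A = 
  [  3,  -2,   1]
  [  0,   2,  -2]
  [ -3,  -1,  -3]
No

Characteristic polynomial: det(λI - A) = λ³ - 2λ² - 8λ + 30
By the rational root theorem any rational root is an integer dividing 30; none of those is a root, so p(λ) has no rational roots and hence (being an irreducible cubic) no repeated roots.
Discriminant of the cubic: Δ = -12396
Δ < 0 ⇒ one real eigenvalue and a complex-conjugate pair: λ ≈ -3.265, 2.632 + 1.503i, 2.632 - 1.503i
Has complex eigenvalues (not diagonalizable over ℝ).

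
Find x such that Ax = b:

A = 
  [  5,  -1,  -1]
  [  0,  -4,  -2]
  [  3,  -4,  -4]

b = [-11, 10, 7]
Row reduce the augmented matrix [A|b]:
R3 → R3 - (3/5)·R1
R3 → R3 - (17/20)·R2
REF = 
  [     5,     -1,     -1,    -11]
  [     0,     -4,     -2,     10]
  [     0,      0, -17/10,  51/10]

Back-substitution:
x₃ = (51/10) / (-17/10) = -3
x₂ = (10 - (-2)(-3)) / (-4) = -1
x₁ = (-11 - (-1)(-1) - (-1)(-3)) / 5 = -3

x = [-3, -1, -3]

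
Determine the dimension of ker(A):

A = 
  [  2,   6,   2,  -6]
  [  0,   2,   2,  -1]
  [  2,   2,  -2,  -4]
nullity(A) = 2

Row reduce:
R3 → R3 - (1)·R1
R3 → R3 + (2)·R2
REF = 
  [  2,   6,   2,  -6]
  [  0,   2,   2,  -1]
  [  0,   0,   0,   0]
Pivot columns: 1, 2 → 2 pivots.
rank(A) = 2, so nullity(A) = 4 - 2 = 2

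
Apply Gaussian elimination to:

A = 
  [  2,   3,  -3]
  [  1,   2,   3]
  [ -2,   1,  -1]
Row operations:
R2 → R2 - (1/2)·R1
R3 → R3 + (1)·R1
R3 → R3 - (8)·R2

Resulting echelon form:
REF = 
  [  2,   3,  -3]
  [  0, 1/2, 9/2]
  [  0,   0, -40]

Rank = 3 (number of non-zero pivot rows).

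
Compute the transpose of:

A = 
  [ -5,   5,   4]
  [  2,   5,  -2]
Aᵀ = 
  [ -5,   2]
  [  5,   5]
  [  4,  -2]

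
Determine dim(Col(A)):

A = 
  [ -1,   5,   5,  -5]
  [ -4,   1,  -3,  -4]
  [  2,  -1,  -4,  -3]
dim(Col(A)) = 3

Row reduce:
R2 → R2 - (4)·R1
R3 → R3 + (2)·R1
R3 → R3 + (9/19)·R2
REF = 
  [     -1,       5,       5,      -5]
  [      0,     -19,     -23,      16]
  [      0,       0,  -93/19, -103/19]
Pivot columns: 1, 2, 3 → 3 pivots.
dim(Col(A)) = number of pivot columns = 3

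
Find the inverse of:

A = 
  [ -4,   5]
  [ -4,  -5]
det(A) = (-4)(-5) - (5)(-4) = 40
For a 2×2 matrix, A⁻¹ = (1/det(A)) · [[d, -b], [-c, a]]
    = (1/40) · [[-5, -5], [4, -4]]

A⁻¹ = 
  [ -1/8,  -1/8]
  [ 1/10, -1/10]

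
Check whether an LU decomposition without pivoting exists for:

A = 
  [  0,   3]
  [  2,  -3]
No.
A[1,1] = 0 but A[2,1] = 2 ≠ 0. Any LU with L unit lower triangular has (LU)[1,1] = U[1,1] and (LU)[2,1] = L[2,1]·U[1,1]; matching A forces U[1,1] = 0, which then forces (LU)[2,1] = 0 ≠ 2. A row swap (pivoting) is required.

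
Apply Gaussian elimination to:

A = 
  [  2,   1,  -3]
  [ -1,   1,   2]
Row operations:
R2 → R2 + (1/2)·R1

Resulting echelon form:
REF = 
  [  2,   1,  -3]
  [  0, 3/2, 1/2]

Rank = 2 (number of non-zero pivot rows).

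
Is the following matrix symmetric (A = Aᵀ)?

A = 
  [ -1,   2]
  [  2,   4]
Yes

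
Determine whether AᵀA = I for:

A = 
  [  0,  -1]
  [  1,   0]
Yes

AᵀA = 
  [  1,   0]
  [  0,   1]
= I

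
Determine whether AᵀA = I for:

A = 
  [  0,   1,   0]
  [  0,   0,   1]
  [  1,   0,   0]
Yes

AᵀA = 
  [  1,   0,   0]
  [  0,   1,   0]
  [  0,   0,   1]
= I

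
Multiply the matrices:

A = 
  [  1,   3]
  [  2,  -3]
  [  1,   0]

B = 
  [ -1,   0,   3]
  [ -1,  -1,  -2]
A is 3×2 and B is 2×3, so AB is 3×3. Each entry is (row of A)·(column of B):
AB[1,1] = (1)(-1) + (3)(-1) = -4
AB[1,2] = (1)(0) + (3)(-1) = -3
AB[1,3] = (1)(3) + (3)(-2) = -3
AB[2,1] = (2)(-1) + (-3)(-1) = 1
AB[2,2] = (2)(0) + (-3)(-1) = 3
AB[2,3] = (2)(3) + (-3)(-2) = 12
AB[3,1] = (1)(-1) + (0)(-1) = -1
AB[3,2] = (1)(0) + (0)(-1) = 0
AB[3,3] = (1)(3) + (0)(-2) = 3

AB = 
  [ -4,  -3,  -3]
  [  1,   3,  12]
  [ -1,   0,   3]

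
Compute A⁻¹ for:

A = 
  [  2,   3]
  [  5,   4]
det(A) = (2)(4) - (3)(5) = -7
For a 2×2 matrix, A⁻¹ = (1/det(A)) · [[d, -b], [-c, a]]
    = (-1/7) · [[4, -3], [-5, 2]]

A⁻¹ = 
  [-4/7,  3/7]
  [ 5/7, -2/7]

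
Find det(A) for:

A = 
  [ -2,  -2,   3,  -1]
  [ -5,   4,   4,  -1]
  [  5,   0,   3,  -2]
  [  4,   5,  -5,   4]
-374

Cofactor expansion along row 1: det(A) = a₁₁M₁₁ - a₁₂M₁₂ + a₁₃M₁₃ - a₁₄M₁₄

M₁₁ = det[[4, 4, -1]; [0, 3, -2]; [5, -5, 4]]
  = (4)·((3)(4) - (-2)(-5)) - (4)·((0)(4) - (-2)(5)) + (-1)·((0)(-5) - (3)(5))
  = (4)(2) - (4)(10) + (-1)(-15)
  = -17
M₁₂ = det[[-5, 4, -1]; [5, 3, -2]; [4, -5, 4]]
  = (-5)·((3)(4) - (-2)(-5)) - (4)·((5)(4) - (-2)(4)) + (-1)·((5)(-5) - (3)(4))
  = (-5)(2) - (4)(28) + (-1)(-37)
  = -85
M₁₃ = det[[-5, 4, -1]; [5, 0, -2]; [4, 5, 4]]
  = (-5)·((0)(4) - (-2)(5)) - (4)·((5)(4) - (-2)(4)) + (-1)·((5)(5) - (0)(4))
  = (-5)(10) - (4)(28) + (-1)(25)
  = -187
M₁₄ = det[[-5, 4, 4]; [5, 0, 3]; [4, 5, -5]]
  = (-5)·((0)(-5) - (3)(5)) - (4)·((5)(-5) - (3)(4)) + (4)·((5)(5) - (0)(4))
  = (-5)(-15) - (4)(-37) + (4)(25)
  = 323

det(A) = (-2)(-17) - (-2)(-85) + (3)(-187) - (-1)(323) = -374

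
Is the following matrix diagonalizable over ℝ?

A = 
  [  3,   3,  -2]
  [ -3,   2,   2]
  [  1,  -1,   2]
No

Characteristic polynomial: det(λI - A) = λ³ - 7λ² + 29λ - 40
By the rational root theorem any rational root is an integer dividing 40; none of those is a root, so p(λ) has no rational roots and hence (being an irreducible cubic) no repeated roots.
Discriminant of the cubic: Δ = -8267
Δ < 0 ⇒ one real eigenvalue and a complex-conjugate pair: λ ≈ 2.422 + 3.562i, 2.422 - 3.562i, 2.155
Has complex eigenvalues (not diagonalizable over ℝ).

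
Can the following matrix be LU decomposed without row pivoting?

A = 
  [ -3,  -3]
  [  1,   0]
Yes.
A[1,1] = -3 ≠ 0, so Gaussian elimination proceeds without a row swap: multiplier ℓ₂₁ = (1)/(-3) = -1/3, and U[2,2] = 0 - (-1/3)(-3) = -1.
L = 
  [   1,    0]
  [-1/3,    1]
U = 
  [ -3,  -3]
  [  0,  -1]
Check row 2 of LU: [(-1/3)(-3), (-1/3)(-3) + (-1)] = [1, 0] = row 2 of A ✓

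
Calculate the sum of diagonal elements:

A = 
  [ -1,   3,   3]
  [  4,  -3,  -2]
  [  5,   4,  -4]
-8

tr(A) = -1 + -3 + -4 = -8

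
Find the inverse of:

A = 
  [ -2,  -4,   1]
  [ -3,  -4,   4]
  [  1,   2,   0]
det(A) = (-2)·((-4)(0) - (4)(2)) - (-4)·((-3)(0) - (4)(1)) + (1)·((-3)(2) - (-4)(1))
  = (-2)(-8) - (-4)(-4) + (1)(-2)
  = -2
det(A) = -2 ≠ 0, so A is invertible.

Cofactors Cᵢⱼ = (-1)ⁱ⁺ʲ·Mᵢⱼ:
C = 
  [ -8,   4,  -2]
  [  2,  -1,   0]
  [-12,   5,  -4]

adj(A) = Cᵀ:
adj(A) = 
  [ -8,   2, -12]
  [  4,  -1,   5]
  [ -2,   0,  -4]

A⁻¹ = (-1/2) · adj(A):
A⁻¹ = 
  [   4,   -1,    6]
  [  -2,  1/2, -5/2]
  [   1,    0,    2]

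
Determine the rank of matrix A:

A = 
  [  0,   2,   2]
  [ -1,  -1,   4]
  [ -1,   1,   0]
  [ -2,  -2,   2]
rank(A) = 3

Row reduce:
Swap R1 ↔ R2
R3 → R3 - (1)·R1
R4 → R4 - (2)·R1
R3 → R3 - (1)·R2
R4 → R4 - (1)·R3
REF = 
  [ -1,  -1,   4]
  [  0,   2,   2]
  [  0,   0,  -6]
  [  0,   0,   0]
Pivot columns: 1, 2, 3 → 3 pivots.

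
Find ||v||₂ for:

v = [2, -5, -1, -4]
6.782

||v||₂ = √((2)² + (-5)² + (-1)² + (-4)²) = √46 = 6.782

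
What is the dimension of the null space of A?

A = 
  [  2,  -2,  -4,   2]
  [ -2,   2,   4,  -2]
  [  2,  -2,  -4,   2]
nullity(A) = 3

Row reduce:
R2 → R2 + (1)·R1
R3 → R3 - (1)·R1
REF = 
  [  2,  -2,  -4,   2]
  [  0,   0,   0,   0]
  [  0,   0,   0,   0]
Pivot columns: 1 → 1 pivot.
rank(A) = 1, so nullity(A) = 4 - 1 = 3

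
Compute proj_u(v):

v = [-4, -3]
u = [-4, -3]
v·u = (-4)(-4) + (-3)(-3) = 25
u·u = (-4)² + (-3)² = 25
proj_u(v) = (v·u / u·u) × u = (25/25) × u = (1) × u

proj_u(v) = [-4, -3]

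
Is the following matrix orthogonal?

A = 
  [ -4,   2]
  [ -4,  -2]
No

AᵀA = 
  [ 32,   0]
  [  0,   8]
≠ I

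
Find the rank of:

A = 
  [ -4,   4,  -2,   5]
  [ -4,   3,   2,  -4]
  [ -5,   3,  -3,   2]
rank(A) = 3

Row reduce:
R2 → R2 - (1)·R1
R3 → R3 - (5/4)·R1
R3 → R3 - (2)·R2
REF = 
  [   -4,     4,    -2,     5]
  [    0,    -1,     4,    -9]
  [    0,     0, -17/2,  55/4]
Pivot columns: 1, 2, 3 → 3 pivots.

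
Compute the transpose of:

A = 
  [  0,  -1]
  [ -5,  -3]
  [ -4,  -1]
Aᵀ = 
  [  0,  -5,  -4]
  [ -1,  -3,  -1]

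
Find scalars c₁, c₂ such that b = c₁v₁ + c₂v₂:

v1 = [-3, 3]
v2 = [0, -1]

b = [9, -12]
c1 = -3, c2 = 3

b = -3·v1 + 3·v2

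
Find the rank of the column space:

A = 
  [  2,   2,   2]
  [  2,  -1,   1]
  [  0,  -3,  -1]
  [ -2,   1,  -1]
dim(Col(A)) = 2

Row reduce:
R2 → R2 - (1)·R1
R4 → R4 + (1)·R1
R3 → R3 - (1)·R2
R4 → R4 + (1)·R2
REF = 
  [  2,   2,   2]
  [  0,  -3,  -1]
  [  0,   0,   0]
  [  0,   0,   0]
Pivot columns: 1, 2 → 2 pivots.
dim(Col(A)) = number of pivot columns = 2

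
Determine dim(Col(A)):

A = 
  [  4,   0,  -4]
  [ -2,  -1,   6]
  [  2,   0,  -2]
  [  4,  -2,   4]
dim(Col(A)) = 2

Row reduce:
R2 → R2 + (1/2)·R1
R3 → R3 - (1/2)·R1
R4 → R4 - (1)·R1
R4 → R4 - (2)·R2
REF = 
  [  4,   0,  -4]
  [  0,  -1,   4]
  [  0,   0,   0]
  [  0,   0,   0]
Pivot columns: 1, 2 → 2 pivots.
dim(Col(A)) = number of pivot columns = 2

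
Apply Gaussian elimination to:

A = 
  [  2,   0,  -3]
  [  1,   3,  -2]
Row operations:
R2 → R2 - (1/2)·R1

Resulting echelon form:
REF = 
  [   2,    0,   -3]
  [   0,    3, -1/2]

Rank = 2 (number of non-zero pivot rows).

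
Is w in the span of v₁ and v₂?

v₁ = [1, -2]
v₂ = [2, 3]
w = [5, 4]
Yes

Form the augmented matrix and row-reduce:
[v₁|v₂|w] = 
  [  1,   2,   5]
  [ -2,   3,   4]
R2 → R2 + (2)·R1
REF = 
  [  1,   2,   5]
  [  0,   7,  14]

No row of the form [0 0 | nonzero], so the system is consistent. Back-substitution gives c₁ = 1, c₂ = 2: w = (1)·v₁ + (2)·v₂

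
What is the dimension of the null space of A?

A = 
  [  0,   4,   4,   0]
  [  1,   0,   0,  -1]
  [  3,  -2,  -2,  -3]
nullity(A) = 2

Row reduce:
Swap R1 ↔ R2
R3 → R3 - (3)·R1
R3 → R3 + (1/2)·R2
REF = 
  [  1,   0,   0,  -1]
  [  0,   4,   4,   0]
  [  0,   0,   0,   0]
Pivot columns: 1, 2 → 2 pivots.
rank(A) = 2, so nullity(A) = 4 - 2 = 2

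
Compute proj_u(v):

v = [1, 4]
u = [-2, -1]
proj_u(v) = [12/5, 6/5]

v·u = (1)(-2) + (4)(-1) = -6
u·u = (-2)² + (-1)² = 5
proj_u(v) = (v·u / u·u) × u = (-6/5) × u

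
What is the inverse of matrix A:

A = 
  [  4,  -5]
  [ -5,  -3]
det(A) = (4)(-3) - (-5)(-5) = -37
For a 2×2 matrix, A⁻¹ = (1/det(A)) · [[d, -b], [-c, a]]
    = (-1/37) · [[-3, 5], [5, 4]]

A⁻¹ = 
  [ 3/37, -5/37]
  [-5/37, -4/37]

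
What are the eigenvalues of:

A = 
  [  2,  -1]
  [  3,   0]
λ = 1 + i√2, 1 - i√2  (≈ 1 + 1.414i, 1 - 1.414i)

tr(A) = 2, det(A) = 3
Characteristic polynomial: λ² - tr(A)λ + det(A) = λ² - 2λ + 3
λ² - 2λ + 3 = 0  ⇒  λ = (2 ± √((-2)² - 4·(3)))/2 = (2 ± √(-8))/2
  = 1 + i√2,  1 - i√2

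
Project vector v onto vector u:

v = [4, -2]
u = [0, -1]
proj_u(v) = [0, -2]

v·u = (4)(0) + (-2)(-1) = 2
u·u = (0)² + (-1)² = 1
proj_u(v) = (v·u / u·u) × u = (2/1) × u = (2) × u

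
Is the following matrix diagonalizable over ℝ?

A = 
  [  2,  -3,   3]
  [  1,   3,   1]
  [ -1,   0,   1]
No

Characteristic polynomial: det(λI - A) = λ³ - 6λ² + 17λ - 21
By the rational root theorem any rational root is an integer dividing 21; none of those is a root, so p(λ) has no rational roots and hence (being an irreducible cubic) no repeated roots.
Discriminant of the cubic: Δ = -743
Δ < 0 ⇒ one real eigenvalue and a complex-conjugate pair: λ ≈ 1.718 + 2.289i, 1.718 - 2.289i, 2.564
Has complex eigenvalues (not diagonalizable over ℝ).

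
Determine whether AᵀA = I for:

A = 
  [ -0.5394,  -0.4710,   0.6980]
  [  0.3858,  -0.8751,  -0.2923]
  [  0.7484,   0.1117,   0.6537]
Yes

AᵀA = 
  [  0.9999,   0,   0]
  [  0,   1.0001,   0.0001]
  [  0,   0.0001,   1]
≈ I (equal to I up to the 4-dp rounding of the entries)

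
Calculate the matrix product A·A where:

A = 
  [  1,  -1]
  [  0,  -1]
A² = A·A:
A²[1,1] = (1)(1) + (-1)(0) = 1
A²[1,2] = (1)(-1) + (-1)(-1) = 0
A²[2,1] = (0)(1) + (-1)(0) = 0
A²[2,2] = (0)(-1) + (-1)(-1) = 1
A² = 
  [  1,   0]
  [  0,   1]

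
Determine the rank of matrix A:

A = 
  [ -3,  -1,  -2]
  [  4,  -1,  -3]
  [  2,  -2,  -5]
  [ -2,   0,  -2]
Row reduce:
R2 → R2 + (4/3)·R1
R3 → R3 + (2/3)·R1
R4 → R4 - (2/3)·R1
R3 → R3 - (8/7)·R2
R4 → R4 + (2/7)·R2
R4 → R4 + (16)·R3
REF = 
  [   -3,    -1,    -2]
  [    0,  -7/3, -17/3]
  [    0,     0,   1/7]
  [    0,     0,     0]
Pivot columns: 1, 2, 3 → 3 pivots.

rank(A) = 3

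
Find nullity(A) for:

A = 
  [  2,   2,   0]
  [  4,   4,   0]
nullity(A) = 2

Row reduce:
R2 → R2 - (2)·R1
REF = 
  [  2,   2,   0]
  [  0,   0,   0]
Pivot columns: 1 → 1 pivot.
rank(A) = 1, so nullity(A) = 3 - 1 = 2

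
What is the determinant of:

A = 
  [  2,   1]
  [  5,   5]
5

For a 2×2 matrix, det = ad - bc = (2)(5) - (1)(5) = 5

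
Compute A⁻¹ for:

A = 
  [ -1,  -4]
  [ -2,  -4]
det(A) = (-1)(-4) - (-4)(-2) = -4
For a 2×2 matrix, A⁻¹ = (1/det(A)) · [[d, -b], [-c, a]]
    = (-1/4) · [[-4, 4], [2, -1]]

A⁻¹ = 
  [   1,   -1]
  [-1/2,  1/4]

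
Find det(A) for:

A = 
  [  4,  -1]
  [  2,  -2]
For a 2×2 matrix, det = ad - bc = (4)(-2) - (-1)(2) = -6

det(A) = -6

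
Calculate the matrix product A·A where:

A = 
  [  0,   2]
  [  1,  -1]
A² = A·A:
A²[1,1] = (0)(0) + (2)(1) = 2
A²[1,2] = (0)(2) + (2)(-1) = -2
A²[2,1] = (1)(0) + (-1)(1) = -1
A²[2,2] = (1)(2) + (-1)(-1) = 3
A² = 
  [  2,  -2]
  [ -1,   3]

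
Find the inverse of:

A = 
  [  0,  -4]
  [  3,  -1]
det(A) = (0)(-1) - (-4)(3) = 12
For a 2×2 matrix, A⁻¹ = (1/det(A)) · [[d, -b], [-c, a]]
    = (1/12) · [[-1, 4], [-3, 0]]

A⁻¹ = 
  [-1/12,   1/3]
  [ -1/4,     0]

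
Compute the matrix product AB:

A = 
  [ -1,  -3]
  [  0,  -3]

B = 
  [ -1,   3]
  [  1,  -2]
A is 2×2 and B is 2×2, so AB is 2×2. Each entry is (row of A)·(column of B):
AB[1,1] = (-1)(-1) + (-3)(1) = -2
AB[1,2] = (-1)(3) + (-3)(-2) = 3
AB[2,1] = (0)(-1) + (-3)(1) = -3
AB[2,2] = (0)(3) + (-3)(-2) = 6

AB = 
  [ -2,   3]
  [ -3,   6]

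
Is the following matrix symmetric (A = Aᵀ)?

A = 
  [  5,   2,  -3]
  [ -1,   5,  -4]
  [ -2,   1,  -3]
No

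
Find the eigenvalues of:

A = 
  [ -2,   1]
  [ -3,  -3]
λ = (-5 + i√11)/2, (-5 - i√11)/2  (≈ -2.5 + 1.658i, -2.5 - 1.658i)

tr(A) = -5, det(A) = 9
Characteristic polynomial: λ² - tr(A)λ + det(A) = λ² + 5λ + 9
λ² + 5λ + 9 = 0  ⇒  λ = (-5 ± √((5)² - 4·(9)))/2 = (-5 ± √(-11))/2
  = (-5 + i√11)/2,  (-5 - i√11)/2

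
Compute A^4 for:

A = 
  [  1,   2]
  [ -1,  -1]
A^4 = 
  [  1,   0]
  [  0,   1]

A² = A·A:
A²[1,1] = (1)(1) + (2)(-1) = -1
A²[1,2] = (1)(2) + (2)(-1) = 0
A²[2,1] = (-1)(1) + (-1)(-1) = 0
A²[2,2] = (-1)(2) + (-1)(-1) = -1
A² = 
  [ -1,   0]
  [  0,  -1]

A^3 = A^2·A:
A^3[1,1] = (-1)(1) + (0)(-1) = -1
A^3[1,2] = (-1)(2) + (0)(-1) = -2
A^3[2,1] = (0)(1) + (-1)(-1) = 1
A^3[2,2] = (0)(2) + (-1)(-1) = 1
A^3 = 
  [ -1,  -2]
  [  1,   1]

A^4 = A^3·A:
A^4[1,1] = (-1)(1) + (-2)(-1) = 1
A^4[1,2] = (-1)(2) + (-2)(-1) = 0
A^4[2,1] = (1)(1) + (1)(-1) = 0
A^4[2,2] = (1)(2) + (1)(-1) = 1
A^4 = 
  [  1,   0]
  [  0,   1]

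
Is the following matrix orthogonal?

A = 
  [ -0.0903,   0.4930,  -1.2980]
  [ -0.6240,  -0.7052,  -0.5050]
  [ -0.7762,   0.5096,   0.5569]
No

AᵀA = 
  [  1,   0,   0.0001]
  [  0,   1,   0]
  [  0.0001,   0,   2.2500]
≠ I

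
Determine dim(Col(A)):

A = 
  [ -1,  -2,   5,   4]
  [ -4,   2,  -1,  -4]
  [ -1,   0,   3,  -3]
Row reduce:
R2 → R2 - (4)·R1
R3 → R3 - (1)·R1
R3 → R3 - (1/5)·R2
REF = 
  [  -1,   -2,    5,    4]
  [   0,   10,  -21,  -20]
  [   0,    0, 11/5,   -3]
Pivot columns: 1, 2, 3 → 3 pivots.
dim(Col(A)) = number of pivot columns = 3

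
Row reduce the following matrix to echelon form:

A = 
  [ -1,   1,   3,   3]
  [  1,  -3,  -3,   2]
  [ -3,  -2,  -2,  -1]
Row operations:
R2 → R2 + (1)·R1
R3 → R3 - (3)·R1
R3 → R3 - (5/2)·R2

Resulting echelon form:
REF = 
  [   -1,     1,     3,     3]
  [    0,    -2,     0,     5]
  [    0,     0,   -11, -45/2]

Rank = 3 (number of non-zero pivot rows).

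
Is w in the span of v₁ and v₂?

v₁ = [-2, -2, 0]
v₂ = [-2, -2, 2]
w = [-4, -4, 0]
Yes

Form the augmented matrix and row-reduce:
[v₁|v₂|w] = 
  [ -2,  -2,  -4]
  [ -2,  -2,  -4]
  [  0,   2,   0]
R2 → R2 - (1)·R1
Swap R2 ↔ R3
REF = 
  [ -2,  -2,  -4]
  [  0,   2,   0]
  [  0,   0,   0]

No row of the form [0 0 | nonzero], so the system is consistent. Back-substitution gives c₁ = 2, c₂ = 0: w = (2)·v₁ + (0)·v₂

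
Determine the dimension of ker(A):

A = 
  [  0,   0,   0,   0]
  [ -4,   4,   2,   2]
nullity(A) = 3

Row reduce:
Swap R1 ↔ R2
REF = 
  [ -4,   4,   2,   2]
  [  0,   0,   0,   0]
Pivot columns: 1 → 1 pivot.
rank(A) = 1, so nullity(A) = 4 - 1 = 3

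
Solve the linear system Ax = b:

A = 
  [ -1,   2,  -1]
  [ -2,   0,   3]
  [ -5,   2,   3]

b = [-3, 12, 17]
x = [-3, -2, 2]

Row reduce the augmented matrix [A|b]:
R2 → R2 - (2)·R1
R3 → R3 - (5)·R1
R3 → R3 - (2)·R2
REF = 
  [ -1,   2,  -1,  -3]
  [  0,  -4,   5,  18]
  [  0,   0,  -2,  -4]

Back-substitution:
x₃ = (-4) / (-2) = 2
x₂ = (18 - (5)(2)) / (-4) = -2
x₁ = (-3 - (2)(-2) - (-1)(2)) / (-1) = -3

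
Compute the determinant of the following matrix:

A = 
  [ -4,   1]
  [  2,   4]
For a 2×2 matrix, det = ad - bc = (-4)(4) - (1)(2) = -18

det(A) = -18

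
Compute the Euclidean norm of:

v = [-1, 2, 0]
2.236

||v||₂ = √((-1)² + (2)² + (0)²) = √5 = 2.236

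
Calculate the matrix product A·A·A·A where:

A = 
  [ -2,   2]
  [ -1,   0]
A^4 = 
  [ -4,   0]
  [  0,  -4]

A² = A·A:
A²[1,1] = (-2)(-2) + (2)(-1) = 2
A²[1,2] = (-2)(2) + (2)(0) = -4
A²[2,1] = (-1)(-2) + (0)(-1) = 2
A²[2,2] = (-1)(2) + (0)(0) = -2
A² = 
  [  2,  -4]
  [  2,  -2]

A^3 = A^2·A:
A^3[1,1] = (2)(-2) + (-4)(-1) = 0
A^3[1,2] = (2)(2) + (-4)(0) = 4
A^3[2,1] = (2)(-2) + (-2)(-1) = -2
A^3[2,2] = (2)(2) + (-2)(0) = 4
A^3 = 
  [  0,   4]
  [ -2,   4]

A^4 = A^3·A:
A^4[1,1] = (0)(-2) + (4)(-1) = -4
A^4[1,2] = (0)(2) + (4)(0) = 0
A^4[2,1] = (-2)(-2) + (4)(-1) = 0
A^4[2,2] = (-2)(2) + (4)(0) = -4
A^4 = 
  [ -4,   0]
  [  0,  -4]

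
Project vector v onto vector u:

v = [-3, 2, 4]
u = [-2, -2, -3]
v·u = (-3)(-2) + (2)(-2) + (4)(-3) = -10
u·u = (-2)² + (-2)² + (-3)² = 17
proj_u(v) = (v·u / u·u) × u = (-10/17) × u

proj_u(v) = [20/17, 20/17, 30/17]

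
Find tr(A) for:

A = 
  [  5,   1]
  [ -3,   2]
7

tr(A) = 5 + 2 = 7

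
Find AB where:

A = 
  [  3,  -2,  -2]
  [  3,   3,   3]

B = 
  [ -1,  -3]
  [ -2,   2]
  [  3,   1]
AB = 
  [ -5, -15]
  [  0,   0]

A is 2×3 and B is 3×2, so AB is 2×2. Each entry is (row of A)·(column of B):
AB[1,1] = (3)(-1) + (-2)(-2) + (-2)(3) = -5
AB[1,2] = (3)(-3) + (-2)(2) + (-2)(1) = -15
AB[2,1] = (3)(-1) + (3)(-2) + (3)(3) = 0
AB[2,2] = (3)(-3) + (3)(2) + (3)(1) = 0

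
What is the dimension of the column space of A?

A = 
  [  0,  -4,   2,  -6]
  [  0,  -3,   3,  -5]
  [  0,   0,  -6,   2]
dim(Col(A)) = 2

Row reduce:
R2 → R2 - (3/4)·R1
R3 → R3 + (4)·R2
REF = 
  [   0,   -4,    2,   -6]
  [   0,    0,  3/2, -1/2]
  [   0,    0,    0,    0]
Pivot columns: 2, 3 → 2 pivots.
dim(Col(A)) = number of pivot columns = 2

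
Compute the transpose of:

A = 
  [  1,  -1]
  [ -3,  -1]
Aᵀ = 
  [  1,  -3]
  [ -1,  -1]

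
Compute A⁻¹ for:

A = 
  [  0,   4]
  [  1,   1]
det(A) = (0)(1) - (4)(1) = -4
For a 2×2 matrix, A⁻¹ = (1/det(A)) · [[d, -b], [-c, a]]
    = (-1/4) · [[1, -4], [-1, 0]]

A⁻¹ = 
  [-1/4,    1]
  [ 1/4,    0]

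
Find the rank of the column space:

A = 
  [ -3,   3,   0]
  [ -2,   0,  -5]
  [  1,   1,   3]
dim(Col(A)) = 3

Row reduce:
R2 → R2 - (2/3)·R1
R3 → R3 + (1/3)·R1
R3 → R3 + (1)·R2
REF = 
  [ -3,   3,   0]
  [  0,  -2,  -5]
  [  0,   0,  -2]
Pivot columns: 1, 2, 3 → 3 pivots.
dim(Col(A)) = number of pivot columns = 3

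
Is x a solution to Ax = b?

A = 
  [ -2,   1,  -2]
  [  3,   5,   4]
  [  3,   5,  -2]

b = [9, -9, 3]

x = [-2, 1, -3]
No

Ax = [11, -13, 5] ≠ b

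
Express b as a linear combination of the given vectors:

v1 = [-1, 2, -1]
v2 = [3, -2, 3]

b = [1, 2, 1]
c1 = 2, c2 = 1

b = 2·v1 + 1·v2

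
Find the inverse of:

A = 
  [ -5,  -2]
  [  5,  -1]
det(A) = (-5)(-1) - (-2)(5) = 15
For a 2×2 matrix, A⁻¹ = (1/det(A)) · [[d, -b], [-c, a]]
    = (1/15) · [[-1, 2], [-5, -5]]

A⁻¹ = 
  [-1/15,  2/15]
  [ -1/3,  -1/3]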